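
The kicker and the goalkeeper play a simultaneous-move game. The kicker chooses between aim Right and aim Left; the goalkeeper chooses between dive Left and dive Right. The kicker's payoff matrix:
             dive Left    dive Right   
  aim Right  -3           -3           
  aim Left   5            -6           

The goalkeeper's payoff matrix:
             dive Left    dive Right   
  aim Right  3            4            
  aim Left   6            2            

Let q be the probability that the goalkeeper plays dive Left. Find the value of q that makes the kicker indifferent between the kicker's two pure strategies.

q = 3/11

In a mixed equilibrium the kicker is indifferent between aim Right and aim Left; this condition fixes q.
  the kicker's payoff from aim Right: q·(-3) + (1−q)·(-3) = -3
  the kicker's payoff from aim Left: q·5 + (1−q)·(-6) = 11q - 6
  -3 = 11q - 6  ⇒  -11q = -3  ⇒  q = 3/11.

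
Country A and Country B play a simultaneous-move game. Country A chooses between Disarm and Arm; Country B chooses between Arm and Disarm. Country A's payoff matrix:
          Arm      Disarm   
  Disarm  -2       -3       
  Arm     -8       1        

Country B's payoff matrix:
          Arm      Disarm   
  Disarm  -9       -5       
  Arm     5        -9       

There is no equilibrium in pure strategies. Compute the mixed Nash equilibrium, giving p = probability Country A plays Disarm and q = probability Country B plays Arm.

p = 7/9, q = 2/5

In a mixed equilibrium Country B is indifferent between Arm and Disarm; this condition fixes p.
  Country B's payoff from Arm: p·(-9) + (1−p)·5 = -14p + 5
  Country B's payoff from Disarm: p·(-5) + (1−p)·(-9) = 4p - 9
  -14p + 5 = 4p - 9  ⇒  -18p = -14  ⇒  p = 7/9.
For Country A to be willing to mix, Country A must be indifferent between Disarm and Arm, which pins down Country B's mix.
  Country A's payoff to Disarm: q·(-2) + (1−q)·(-3) = q - 3
  Country A's payoff to Arm: q·(-8) + (1−q)·1 = -9q + 1
  q - 3 = -9q + 1  ⇒  10q = 4  ⇒  q = 2/5.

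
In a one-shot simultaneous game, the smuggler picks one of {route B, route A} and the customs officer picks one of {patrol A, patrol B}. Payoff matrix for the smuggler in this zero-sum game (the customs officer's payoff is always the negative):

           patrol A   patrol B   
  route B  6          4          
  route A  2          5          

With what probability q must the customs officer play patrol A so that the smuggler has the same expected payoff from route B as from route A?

In a mixed equilibrium the smuggler is indifferent between route B and route A; this condition fixes q.
  the smuggler's expected payoff from route B: q·6 + (1−q)·4 = 2q + 4
  the smuggler's expected payoff from route A: q·2 + (1−q)·5 = -3q + 5
  2q + 4 = -3q + 5  ⇒  5q = 1  ⇒  q = 1/5.

q = 1/5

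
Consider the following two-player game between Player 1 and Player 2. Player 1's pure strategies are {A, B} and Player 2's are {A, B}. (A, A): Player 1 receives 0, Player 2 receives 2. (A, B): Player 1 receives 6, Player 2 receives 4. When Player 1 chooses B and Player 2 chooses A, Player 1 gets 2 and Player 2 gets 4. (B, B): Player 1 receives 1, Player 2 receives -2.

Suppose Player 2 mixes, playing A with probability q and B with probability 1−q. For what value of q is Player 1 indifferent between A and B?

For Player 1 to be willing to mix, Player 1 must be indifferent between A and B, which pins down Player 2's mix.
  Player 1's payoff to A: q·0 + (1−q)·6 = -6q + 6
  Player 1's payoff to B: q·2 + (1−q)·1 = q + 1
  -6q + 6 = q + 1  ⇒  -7q = -5  ⇒  q = 5/7.

q = 5/7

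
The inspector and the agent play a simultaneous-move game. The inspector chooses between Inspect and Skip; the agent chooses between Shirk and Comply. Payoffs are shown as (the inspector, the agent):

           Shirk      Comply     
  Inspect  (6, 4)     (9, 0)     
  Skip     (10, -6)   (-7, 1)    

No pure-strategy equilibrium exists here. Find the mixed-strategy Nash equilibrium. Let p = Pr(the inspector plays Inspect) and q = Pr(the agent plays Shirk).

p = 7/11, q = 4/5

The inspector's mix must leave the agent indifferent between Shirk and Comply.
  the agent's expected payoff from Shirk: p·4 + (1−p)·(-6) = 10p - 6
  the agent's expected payoff from Comply: p·0 + (1−p)·1 = -p + 1
  10p - 6 = -p + 1  ⇒  11p = 7  ⇒  p = 7/11.
Set the inspector's expected payoff from Inspect equal to that from Skip:
  the inspector's payoff from Inspect: q·6 + (1−q)·9 = -3q + 9
  the inspector's payoff from Skip: q·10 + (1−q)·(-7) = 17q - 7
  -3q + 9 = 17q - 7  ⇒  -20q = -16  ⇒  q = 4/5.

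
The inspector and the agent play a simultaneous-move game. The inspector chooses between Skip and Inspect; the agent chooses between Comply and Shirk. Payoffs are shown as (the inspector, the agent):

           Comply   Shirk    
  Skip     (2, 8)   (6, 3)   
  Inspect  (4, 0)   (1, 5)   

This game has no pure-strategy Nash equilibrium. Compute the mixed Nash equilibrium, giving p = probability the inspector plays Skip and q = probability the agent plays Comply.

p = 1/2, q = 5/7

The inspector's mix must leave the agent indifferent between Comply and Shirk.
  the agent's payoff from Comply: p·8 + (1−p)·0 = 8p
  the agent's payoff from Shirk: p·3 + (1−p)·5 = -2p + 5
  8p = -2p + 5  ⇒  10p = 5  ⇒  p = 1/2.
In a mixed equilibrium the inspector is indifferent between Skip and Inspect; this condition fixes q.
  the inspector's payoff from Skip: q·2 + (1−q)·6 = -4q + 6
  the inspector's payoff from Inspect: q·4 + (1−q)·1 = 3q + 1
  -4q + 6 = 3q + 1  ⇒  -7q = -5  ⇒  q = 5/7.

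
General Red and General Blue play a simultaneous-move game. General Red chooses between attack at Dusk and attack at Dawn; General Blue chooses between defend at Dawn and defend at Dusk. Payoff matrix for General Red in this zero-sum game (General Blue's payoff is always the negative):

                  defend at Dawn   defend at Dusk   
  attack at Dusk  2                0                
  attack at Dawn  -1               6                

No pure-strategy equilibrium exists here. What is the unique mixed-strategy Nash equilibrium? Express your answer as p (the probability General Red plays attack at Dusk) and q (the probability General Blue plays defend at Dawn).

p = 7/9, q = 2/3

General Blue's indifference between defend at Dawn and defend at Dusk determines General Red's mixing probability p:
  General Blue's payoff to defend at Dawn: p·(-2) + (1−p)·1 = -3p + 1
  General Blue's payoff to defend at Dusk: p·0 + (1−p)·(-6) = 6p - 6
  -3p + 1 = 6p - 6  ⇒  -9p = -7  ⇒  p = 7/9.
Set General Red's expected payoff from attack at Dusk equal to that from attack at Dawn:
  General Red's expected payoff from attack at Dusk: q·2 + (1−q)·0 = 2q
  General Red's expected payoff from attack at Dawn: q·(-1) + (1−q)·6 = -7q + 6
  2q = -7q + 6  ⇒  9q = 6  ⇒  q = 2/3.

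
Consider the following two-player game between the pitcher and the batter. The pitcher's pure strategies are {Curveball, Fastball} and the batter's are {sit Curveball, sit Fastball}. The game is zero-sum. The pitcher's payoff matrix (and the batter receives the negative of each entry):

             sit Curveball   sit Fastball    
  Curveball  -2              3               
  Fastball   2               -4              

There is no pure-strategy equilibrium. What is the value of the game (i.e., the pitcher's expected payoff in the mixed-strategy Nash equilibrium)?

The batter's mix must leave the pitcher indifferent between Curveball and Fastball.
  the pitcher's payoff to Curveball: q·(-2) + (1−q)·3 = -5q + 3
  the pitcher's payoff to Fastball: q·2 + (1−q)·(-4) = 6q - 4
  -5q + 3 = 6q - 4  ⇒  -11q = -7  ⇒  q = 7/11.
The value is the pitcher's expected payoff against this mix (using Curveball): (7/11)·(-2) + (4/11)·3 = -2/11.

v = -2/11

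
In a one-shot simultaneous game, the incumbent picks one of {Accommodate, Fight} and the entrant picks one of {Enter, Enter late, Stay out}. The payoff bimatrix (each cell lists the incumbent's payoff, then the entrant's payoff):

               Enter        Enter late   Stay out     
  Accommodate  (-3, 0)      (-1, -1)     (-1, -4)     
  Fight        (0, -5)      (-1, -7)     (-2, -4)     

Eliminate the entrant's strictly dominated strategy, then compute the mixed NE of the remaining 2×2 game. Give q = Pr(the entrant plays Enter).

q = 1/4

The entrant's strategy Enter late is strictly dominated by Enter: 0 > -1 and -5 > -7. Eliminate Enter late.
The incumbent's indifference between Accommodate and Fight determines the entrant's mixing probability q:
  the incumbent's expected payoff from Accommodate: q·(-3) + (1−q)·(-1) = -2q - 1
  the incumbent's expected payoff from Fight: q·0 + (1−q)·(-2) = 2q - 2
  -2q - 1 = 2q - 2  ⇒  -4q = -1  ⇒  q = 1/4.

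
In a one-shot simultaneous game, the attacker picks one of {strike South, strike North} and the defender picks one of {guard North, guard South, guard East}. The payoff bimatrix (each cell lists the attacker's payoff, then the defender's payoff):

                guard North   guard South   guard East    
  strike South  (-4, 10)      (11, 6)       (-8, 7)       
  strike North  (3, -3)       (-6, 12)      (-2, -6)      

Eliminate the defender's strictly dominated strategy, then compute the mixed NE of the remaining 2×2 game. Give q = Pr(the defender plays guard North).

q = 17/24

The defender's strategy guard East is strictly dominated by guard North: 10 > 7 and -3 > -6. Eliminate guard East.
For the attacker to be willing to mix, the attacker must be indifferent between strike South and strike North, which pins down the defender's mix.
  the attacker's payoff from strike South: q·(-4) + (1−q)·11 = -15q + 11
  the attacker's payoff from strike North: q·3 + (1−q)·(-6) = 9q - 6
  -15q + 11 = 9q - 6  ⇒  -24q = -17  ⇒  q = 17/24.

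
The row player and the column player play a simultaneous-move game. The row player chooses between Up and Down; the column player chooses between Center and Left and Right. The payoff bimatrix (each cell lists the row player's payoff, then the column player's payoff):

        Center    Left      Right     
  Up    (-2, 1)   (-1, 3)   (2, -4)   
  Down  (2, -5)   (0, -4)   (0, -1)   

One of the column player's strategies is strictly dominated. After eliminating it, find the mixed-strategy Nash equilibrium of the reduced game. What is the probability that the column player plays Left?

The column player's strategy Center is strictly dominated by Left: 3 > 1 and -4 > -5. Eliminate Center.
In a mixed equilibrium the row player is indifferent between Up and Down; this condition fixes q.
  the row player's payoff from Up: q·(-1) + (1−q)·2 = -3q + 2
  the row player's payoff from Down: q·0 + (1−q)·0 = 0
  -3q + 2 = 0  ⇒  -3q = -2  ⇒  q = 2/3.

q = 2/3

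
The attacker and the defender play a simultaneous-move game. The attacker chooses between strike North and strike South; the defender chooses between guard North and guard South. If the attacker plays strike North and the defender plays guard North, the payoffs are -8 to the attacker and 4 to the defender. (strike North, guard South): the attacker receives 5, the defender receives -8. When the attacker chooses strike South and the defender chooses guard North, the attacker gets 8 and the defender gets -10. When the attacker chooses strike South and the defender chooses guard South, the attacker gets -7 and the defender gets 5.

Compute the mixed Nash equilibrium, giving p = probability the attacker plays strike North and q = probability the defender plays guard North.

p = 5/9, q = 3/7

The defender's indifference between guard North and guard South determines the attacker's mixing probability p:
  the defender's expected payoff from guard North: p·4 + (1−p)·(-10) = 14p - 10
  the defender's expected payoff from guard South: p·(-8) + (1−p)·5 = -13p + 5
  14p - 10 = -13p + 5  ⇒  27p = 15  ⇒  p = 5/9.
The defender's mix must leave the attacker indifferent between strike North and strike South.
  the attacker's payoff from strike North: q·(-8) + (1−q)·5 = -13q + 5
  the attacker's payoff from strike South: q·8 + (1−q)·(-7) = 15q - 7
  -13q + 5 = 15q - 7  ⇒  -28q = -12  ⇒  q = 3/7.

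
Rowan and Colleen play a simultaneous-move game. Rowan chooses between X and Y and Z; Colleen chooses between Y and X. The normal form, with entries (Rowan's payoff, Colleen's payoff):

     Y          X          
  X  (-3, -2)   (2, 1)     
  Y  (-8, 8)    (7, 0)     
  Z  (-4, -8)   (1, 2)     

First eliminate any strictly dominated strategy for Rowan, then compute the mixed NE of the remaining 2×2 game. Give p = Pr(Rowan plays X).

p = 8/11

Rowan's strategy Z is strictly dominated by X: -3 > -4 and 2 > 1. Eliminate Z.
For Colleen to be willing to mix, Colleen must be indifferent between Y and X, which pins down Rowan's mix.
  Colleen's expected payoff from Y: p·(-2) + (1−p)·8 = -10p + 8
  Colleen's expected payoff from X: p·1 + (1−p)·0 = p
  -10p + 8 = p  ⇒  -11p = -8  ⇒  p = 8/11.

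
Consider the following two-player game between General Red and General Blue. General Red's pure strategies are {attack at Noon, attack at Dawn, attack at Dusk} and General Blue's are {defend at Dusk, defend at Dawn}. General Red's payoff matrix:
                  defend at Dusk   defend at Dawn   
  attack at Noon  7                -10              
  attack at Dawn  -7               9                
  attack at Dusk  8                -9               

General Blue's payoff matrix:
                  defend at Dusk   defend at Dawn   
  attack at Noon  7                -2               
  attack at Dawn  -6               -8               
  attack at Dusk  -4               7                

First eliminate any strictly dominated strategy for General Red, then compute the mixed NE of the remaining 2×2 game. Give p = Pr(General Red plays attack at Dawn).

General Red's strategy attack at Noon is strictly dominated by attack at Dusk: 8 > 7 and -9 > -10. Eliminate attack at Noon.
General Blue's indifference between defend at Dusk and defend at Dawn determines General Red's mixing probability p:
  General Blue's payoff to defend at Dusk: p·(-6) + (1−p)·(-4) = -2p - 4
  General Blue's payoff to defend at Dawn: p·(-8) + (1−p)·7 = -15p + 7
  -2p - 4 = -15p + 7  ⇒  13p = 11  ⇒  p = 11/13.

p = 11/13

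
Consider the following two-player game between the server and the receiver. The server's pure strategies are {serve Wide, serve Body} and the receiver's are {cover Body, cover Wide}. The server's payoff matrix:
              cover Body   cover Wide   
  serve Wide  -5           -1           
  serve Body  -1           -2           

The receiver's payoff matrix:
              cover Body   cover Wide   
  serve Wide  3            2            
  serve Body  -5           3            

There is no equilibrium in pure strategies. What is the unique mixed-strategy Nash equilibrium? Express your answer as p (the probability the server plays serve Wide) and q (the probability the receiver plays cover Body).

p = 8/9, q = 1/5

For the receiver to be willing to mix, the receiver must be indifferent between cover Body and cover Wide, which pins down the server's mix.
  the receiver's expected payoff from cover Body: p·3 + (1−p)·(-5) = 8p - 5
  the receiver's expected payoff from cover Wide: p·2 + (1−p)·3 = -p + 3
  8p - 5 = -p + 3  ⇒  9p = 8  ⇒  p = 8/9.
The server's indifference between serve Wide and serve Body determines the receiver's mixing probability q:
  the server's payoff from serve Wide: q·(-5) + (1−q)·(-1) = -4q - 1
  the server's payoff from serve Body: q·(-1) + (1−q)·(-2) = q - 2
  -4q - 1 = q - 2  ⇒  -5q = -1  ⇒  q = 1/5.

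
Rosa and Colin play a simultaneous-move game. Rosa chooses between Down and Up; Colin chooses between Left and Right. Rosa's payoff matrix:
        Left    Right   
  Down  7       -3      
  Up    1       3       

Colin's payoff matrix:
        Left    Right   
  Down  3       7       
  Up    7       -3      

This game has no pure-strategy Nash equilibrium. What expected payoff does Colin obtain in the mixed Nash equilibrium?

Colin's indifference between Left and Right determines Rosa's mixing probability p:
  Colin's payoff to Left: p·3 + (1−p)·7 = -4p + 7
  Colin's payoff to Right: p·7 + (1−p)·(-3) = 10p - 3
  -4p + 7 = 10p - 3  ⇒  -14p = -10  ⇒  p = 5/7.
At equilibrium Colin is indifferent across columns, so Colin's payoff equals the payoff from Left: (5/7)·3 + (2/7)·7 = 29/7.

29/7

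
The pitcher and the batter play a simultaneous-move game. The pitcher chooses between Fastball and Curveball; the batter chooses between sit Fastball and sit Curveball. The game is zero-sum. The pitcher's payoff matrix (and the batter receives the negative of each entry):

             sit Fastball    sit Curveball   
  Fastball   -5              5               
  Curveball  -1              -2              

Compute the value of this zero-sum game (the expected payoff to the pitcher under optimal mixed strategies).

In a mixed equilibrium the pitcher is indifferent between Fastball and Curveball; this condition fixes q.
  the pitcher's payoff to Fastball: q·(-5) + (1−q)·5 = -10q + 5
  the pitcher's payoff to Curveball: q·(-1) + (1−q)·(-2) = q - 2
  -10q + 5 = q - 2  ⇒  -11q = -7  ⇒  q = 7/11.
The value is the pitcher's expected payoff against this mix (using Fastball): (7/11)·(-5) + (4/11)·5 = -15/11.

v = -15/11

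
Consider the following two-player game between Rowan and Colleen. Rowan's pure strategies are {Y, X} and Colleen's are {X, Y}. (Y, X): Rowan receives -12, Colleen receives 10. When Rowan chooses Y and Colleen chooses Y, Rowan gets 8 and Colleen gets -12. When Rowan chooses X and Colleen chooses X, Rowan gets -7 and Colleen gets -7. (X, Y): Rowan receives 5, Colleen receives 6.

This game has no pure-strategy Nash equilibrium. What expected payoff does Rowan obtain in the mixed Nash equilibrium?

For Rowan to be willing to mix, Rowan must be indifferent between Y and X, which pins down Colleen's mix.
  Rowan's payoff to Y: q·(-12) + (1−q)·8 = -20q + 8
  Rowan's payoff to X: q·(-7) + (1−q)·5 = -12q + 5
  -20q + 8 = -12q + 5  ⇒  -8q = -3  ⇒  q = 3/8.
At equilibrium Rowan is indifferent across rows, so Rowan's payoff equals the payoff from Y: (3/8)·(-12) + (5/8)·8 = 1/2.

1/2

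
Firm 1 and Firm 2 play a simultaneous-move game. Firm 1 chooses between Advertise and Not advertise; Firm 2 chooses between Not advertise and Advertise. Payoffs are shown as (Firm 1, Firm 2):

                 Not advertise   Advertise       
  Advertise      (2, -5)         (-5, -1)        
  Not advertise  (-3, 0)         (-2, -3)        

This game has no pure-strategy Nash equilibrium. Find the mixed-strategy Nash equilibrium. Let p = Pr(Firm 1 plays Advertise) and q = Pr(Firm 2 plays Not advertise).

p = 3/7, q = 3/8

Firm 2's indifference between Not advertise and Advertise determines Firm 1's mixing probability p:
  Firm 2's payoff from Not advertise: p·(-5) + (1−p)·0 = -5p
  Firm 2's payoff from Advertise: p·(-1) + (1−p)·(-3) = 2p - 3
  -5p = 2p - 3  ⇒  -7p = -3  ⇒  p = 3/7.
Set Firm 1's expected payoff from Advertise equal to that from Not advertise:
  Firm 1's expected payoff from Advertise: q·2 + (1−q)·(-5) = 7q - 5
  Firm 1's expected payoff from Not advertise: q·(-3) + (1−q)·(-2) = -q - 2
  7q - 5 = -q - 2  ⇒  8q = 3  ⇒  q = 3/8.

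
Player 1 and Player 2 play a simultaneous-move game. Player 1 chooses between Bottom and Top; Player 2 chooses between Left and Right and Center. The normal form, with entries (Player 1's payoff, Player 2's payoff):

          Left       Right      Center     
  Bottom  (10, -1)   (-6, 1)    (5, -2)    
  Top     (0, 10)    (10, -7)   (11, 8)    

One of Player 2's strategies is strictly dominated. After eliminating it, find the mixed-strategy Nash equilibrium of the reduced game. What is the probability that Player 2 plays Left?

Player 2's strategy Center is strictly dominated by Left: -1 > -2 and 10 > 8. Eliminate Center.
Player 1's indifference between Bottom and Top determines Player 2's mixing probability q:
  Player 1's payoff to Bottom: q·10 + (1−q)·(-6) = 16q - 6
  Player 1's payoff to Top: q·0 + (1−q)·10 = -10q + 10
  16q - 6 = -10q + 10  ⇒  26q = 16  ⇒  q = 8/13.

q = 8/13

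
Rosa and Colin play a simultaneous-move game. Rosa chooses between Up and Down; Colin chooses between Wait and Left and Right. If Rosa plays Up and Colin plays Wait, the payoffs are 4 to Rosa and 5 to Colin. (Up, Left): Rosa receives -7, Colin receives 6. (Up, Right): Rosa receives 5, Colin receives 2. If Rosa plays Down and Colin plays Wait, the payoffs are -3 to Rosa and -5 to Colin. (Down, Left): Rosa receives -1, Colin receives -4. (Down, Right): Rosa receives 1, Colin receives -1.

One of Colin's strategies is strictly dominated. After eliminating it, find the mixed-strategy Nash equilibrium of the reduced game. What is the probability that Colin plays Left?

q = 2/5

Colin's strategy Wait is strictly dominated by Left: 6 > 5 and -4 > -5. Eliminate Wait.
Colin's mix must leave Rosa indifferent between Up and Down.
  Rosa's payoff from Up: q·(-7) + (1−q)·5 = -12q + 5
  Rosa's payoff from Down: q·(-1) + (1−q)·1 = -2q + 1
  -12q + 5 = -2q + 1  ⇒  -10q = -4  ⇒  q = 2/5.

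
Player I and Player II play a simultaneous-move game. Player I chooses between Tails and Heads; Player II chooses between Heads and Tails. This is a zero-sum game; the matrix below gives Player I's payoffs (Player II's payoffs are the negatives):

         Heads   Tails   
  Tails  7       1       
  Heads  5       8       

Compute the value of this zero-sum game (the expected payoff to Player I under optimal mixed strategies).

For Player I to be willing to mix, Player I must be indifferent between Tails and Heads, which pins down Player II's mix.
  Player I's payoff from Tails: q·7 + (1−q)·1 = 6q + 1
  Player I's payoff from Heads: q·5 + (1−q)·8 = -3q + 8
  6q + 1 = -3q + 8  ⇒  9q = 7  ⇒  q = 7/9.
The value is Player I's expected payoff against this mix (using Tails): (7/9)·7 + (2/9)·1 = 17/3.

v = 17/3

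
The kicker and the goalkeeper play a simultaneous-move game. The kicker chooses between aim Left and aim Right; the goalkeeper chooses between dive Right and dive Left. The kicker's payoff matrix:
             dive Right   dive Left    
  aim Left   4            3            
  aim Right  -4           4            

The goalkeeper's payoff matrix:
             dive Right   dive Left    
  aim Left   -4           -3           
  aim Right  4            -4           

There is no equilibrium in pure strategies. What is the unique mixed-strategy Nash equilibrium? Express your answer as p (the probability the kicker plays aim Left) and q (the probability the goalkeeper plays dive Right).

Set the goalkeeper's expected payoff from dive Right equal to that from dive Left:
  the goalkeeper's payoff from dive Right: p·(-4) + (1−p)·4 = -8p + 4
  the goalkeeper's payoff from dive Left: p·(-3) + (1−p)·(-4) = p - 4
  -8p + 4 = p - 4  ⇒  -9p = -8  ⇒  p = 8/9.
The kicker's indifference between aim Left and aim Right determines the goalkeeper's mixing probability q:
  the kicker's payoff from aim Left: q·4 + (1−q)·3 = q + 3
  the kicker's payoff from aim Right: q·(-4) + (1−q)·4 = -8q + 4
  q + 3 = -8q + 4  ⇒  9q = 1  ⇒  q = 1/9.

p = 8/9, q = 1/9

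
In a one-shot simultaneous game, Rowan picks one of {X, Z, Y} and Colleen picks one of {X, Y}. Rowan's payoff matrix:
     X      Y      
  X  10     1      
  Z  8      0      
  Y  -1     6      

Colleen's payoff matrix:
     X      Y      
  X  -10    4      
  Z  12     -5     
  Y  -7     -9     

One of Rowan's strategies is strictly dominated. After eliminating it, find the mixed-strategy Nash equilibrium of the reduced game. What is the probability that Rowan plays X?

Rowan's strategy Z is strictly dominated by X: 10 > 8 and 1 > 0. Eliminate Z.
For Colleen to be willing to mix, Colleen must be indifferent between X and Y, which pins down Rowan's mix.
  Colleen's payoff from X: p·(-10) + (1−p)·(-7) = -3p - 7
  Colleen's payoff from Y: p·4 + (1−p)·(-9) = 13p - 9
  -3p - 7 = 13p - 9  ⇒  -16p = -2  ⇒  p = 1/8.

p = 1/8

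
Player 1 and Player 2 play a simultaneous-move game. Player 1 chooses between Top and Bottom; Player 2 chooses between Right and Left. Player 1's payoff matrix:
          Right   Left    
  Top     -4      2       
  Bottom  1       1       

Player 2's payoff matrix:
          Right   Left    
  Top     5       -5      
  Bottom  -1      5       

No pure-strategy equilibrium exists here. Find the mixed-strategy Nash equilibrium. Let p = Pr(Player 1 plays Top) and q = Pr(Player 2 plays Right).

In a mixed equilibrium Player 2 is indifferent between Right and Left; this condition fixes p.
  Player 2's payoff from Right: p·5 + (1−p)·(-1) = 6p - 1
  Player 2's payoff from Left: p·(-5) + (1−p)·5 = -10p + 5
  6p - 1 = -10p + 5  ⇒  16p = 6  ⇒  p = 3/8.
In a mixed equilibrium Player 1 is indifferent between Top and Bottom; this condition fixes q.
  Player 1's expected payoff from Top: q·(-4) + (1−q)·2 = -6q + 2
  Player 1's expected payoff from Bottom: q·1 + (1−q)·1 = 1
  -6q + 2 = 1  ⇒  -6q = -1  ⇒  q = 1/6.

p = 3/8, q = 1/6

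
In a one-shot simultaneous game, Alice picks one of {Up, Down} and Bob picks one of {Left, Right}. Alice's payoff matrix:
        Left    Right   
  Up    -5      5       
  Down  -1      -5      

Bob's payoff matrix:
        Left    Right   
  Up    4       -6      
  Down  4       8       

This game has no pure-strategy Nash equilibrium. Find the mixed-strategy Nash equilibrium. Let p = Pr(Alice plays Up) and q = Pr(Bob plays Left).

p = 2/7, q = 5/7

For Bob to be willing to mix, Bob must be indifferent between Left and Right, which pins down Alice's mix.
  Bob's expected payoff from Left: p·4 + (1−p)·4 = 4
  Bob's expected payoff from Right: p·(-6) + (1−p)·8 = -14p + 8
  4 = -14p + 8  ⇒  14p = 4  ⇒  p = 2/7.
Set Alice's expected payoff from Up equal to that from Down:
  Alice's payoff from Up: q·(-5) + (1−q)·5 = -10q + 5
  Alice's payoff from Down: q·(-1) + (1−q)·(-5) = 4q - 5
  -10q + 5 = 4q - 5  ⇒  -14q = -10  ⇒  q = 5/7.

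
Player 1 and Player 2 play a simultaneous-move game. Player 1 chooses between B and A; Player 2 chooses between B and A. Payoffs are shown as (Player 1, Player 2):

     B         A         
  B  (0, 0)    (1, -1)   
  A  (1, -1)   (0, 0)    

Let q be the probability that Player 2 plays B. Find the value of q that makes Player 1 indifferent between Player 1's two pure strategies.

In a mixed equilibrium Player 1 is indifferent between B and A; this condition fixes q.
  Player 1's payoff from B: q·0 + (1−q)·1 = -q + 1
  Player 1's payoff from A: q·1 + (1−q)·0 = q
  -q + 1 = q  ⇒  -2q = -1  ⇒  q = 1/2.

q = 1/2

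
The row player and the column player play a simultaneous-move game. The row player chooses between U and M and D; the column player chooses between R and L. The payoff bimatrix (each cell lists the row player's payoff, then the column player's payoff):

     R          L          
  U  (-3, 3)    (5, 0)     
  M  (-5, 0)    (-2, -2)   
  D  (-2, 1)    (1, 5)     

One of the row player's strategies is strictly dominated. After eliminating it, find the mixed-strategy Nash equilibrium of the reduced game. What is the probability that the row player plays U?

The row player's strategy M is strictly dominated by D: -2 > -5 and 1 > -2. Eliminate M.
The row player's mix must leave the column player indifferent between R and L.
  the column player's payoff from R: p·3 + (1−p)·1 = 2p + 1
  the column player's payoff from L: p·0 + (1−p)·5 = -5p + 5
  2p + 1 = -5p + 5  ⇒  7p = 4  ⇒  p = 4/7.

p = 4/7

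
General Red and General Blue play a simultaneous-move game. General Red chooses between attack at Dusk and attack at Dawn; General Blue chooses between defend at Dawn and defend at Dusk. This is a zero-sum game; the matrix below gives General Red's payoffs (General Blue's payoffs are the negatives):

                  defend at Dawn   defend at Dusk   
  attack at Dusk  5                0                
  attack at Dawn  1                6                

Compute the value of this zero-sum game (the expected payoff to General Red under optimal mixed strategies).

v = 3

For General Red to be willing to mix, General Red must be indifferent between attack at Dusk and attack at Dawn, which pins down General Blue's mix.
  General Red's expected payoff from attack at Dusk: q·5 + (1−q)·0 = 5q
  General Red's expected payoff from attack at Dawn: q·1 + (1−q)·6 = -5q + 6
  5q = -5q + 6  ⇒  10q = 6  ⇒  q = 3/5.
The value is General Red's expected payoff against this mix (using attack at Dusk): (3/5)·5 + (2/5)·0 = 3.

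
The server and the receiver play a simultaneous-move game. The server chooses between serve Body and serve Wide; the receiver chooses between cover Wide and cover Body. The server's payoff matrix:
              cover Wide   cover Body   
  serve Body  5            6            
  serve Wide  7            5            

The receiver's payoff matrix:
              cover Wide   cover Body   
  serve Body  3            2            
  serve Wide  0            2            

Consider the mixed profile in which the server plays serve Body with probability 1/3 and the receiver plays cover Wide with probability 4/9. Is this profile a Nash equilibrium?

Given the server's mix p = 1/3, the receiver's payoff from cover Wide is 1 but from cover Body is 2. The receiver strictly prefers cover Body, so the receiver would not mix.
So the proposed profile is not a Nash equilibrium.

No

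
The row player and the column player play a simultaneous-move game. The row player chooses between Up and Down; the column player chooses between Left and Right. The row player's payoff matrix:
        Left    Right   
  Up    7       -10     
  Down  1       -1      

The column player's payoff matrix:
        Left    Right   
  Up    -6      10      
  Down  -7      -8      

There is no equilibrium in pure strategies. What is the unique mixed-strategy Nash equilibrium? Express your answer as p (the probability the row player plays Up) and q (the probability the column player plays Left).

p = 1/17, q = 3/5

The row player's mix must leave the column player indifferent between Left and Right.
  the column player's payoff to Left: p·(-6) + (1−p)·(-7) = p - 7
  the column player's payoff to Right: p·10 + (1−p)·(-8) = 18p - 8
  p - 7 = 18p - 8  ⇒  -17p = -1  ⇒  p = 1/17.
The column player's mix must leave the row player indifferent between Up and Down.
  the row player's payoff to Up: q·7 + (1−q)·(-10) = 17q - 10
  the row player's payoff to Down: q·1 + (1−q)·(-1) = 2q - 1
  17q - 10 = 2q - 1  ⇒  15q = 9  ⇒  q = 3/5.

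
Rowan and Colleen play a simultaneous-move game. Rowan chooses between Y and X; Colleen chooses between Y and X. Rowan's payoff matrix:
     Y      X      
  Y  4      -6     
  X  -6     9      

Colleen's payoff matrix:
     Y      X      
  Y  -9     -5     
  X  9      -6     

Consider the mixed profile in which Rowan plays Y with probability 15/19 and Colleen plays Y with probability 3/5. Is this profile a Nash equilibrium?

Yes

Check Colleen's indifference given Rowan's mix p = 15/19:
  payoff from Y = -99/19; payoff from X = -99/19 — equal.
Check Rowan's indifference given Colleen's mix q = 3/5:
  payoff from Y = 0; payoff from X = 0 — equal.
Both players are indifferent, so neither can profitably deviate.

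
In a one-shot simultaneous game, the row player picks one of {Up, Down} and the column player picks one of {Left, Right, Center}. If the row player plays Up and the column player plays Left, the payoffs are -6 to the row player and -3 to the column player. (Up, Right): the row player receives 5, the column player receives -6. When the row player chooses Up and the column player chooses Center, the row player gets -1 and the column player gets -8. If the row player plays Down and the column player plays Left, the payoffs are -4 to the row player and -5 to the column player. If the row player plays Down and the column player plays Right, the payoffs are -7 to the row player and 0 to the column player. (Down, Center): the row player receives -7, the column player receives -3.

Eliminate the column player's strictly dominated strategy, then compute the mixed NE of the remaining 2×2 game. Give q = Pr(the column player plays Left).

q = 6/7

The column player's strategy Center is strictly dominated by Right: -6 > -8 and 0 > -3. Eliminate Center.
For the row player to be willing to mix, the row player must be indifferent between Up and Down, which pins down the column player's mix.
  the row player's payoff to Up: q·(-6) + (1−q)·5 = -11q + 5
  the row player's payoff to Down: q·(-4) + (1−q)·(-7) = 3q - 7
  -11q + 5 = 3q - 7  ⇒  -14q = -12  ⇒  q = 6/7.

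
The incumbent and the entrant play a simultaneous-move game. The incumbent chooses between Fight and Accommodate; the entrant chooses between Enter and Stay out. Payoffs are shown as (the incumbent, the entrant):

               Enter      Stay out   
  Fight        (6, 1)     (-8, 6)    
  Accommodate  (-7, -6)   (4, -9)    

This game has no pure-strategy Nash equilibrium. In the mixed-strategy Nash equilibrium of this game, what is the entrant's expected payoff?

-27/8

In a mixed equilibrium the entrant is indifferent between Enter and Stay out; this condition fixes p.
  the entrant's payoff to Enter: p·1 + (1−p)·(-6) = 7p - 6
  the entrant's payoff to Stay out: p·6 + (1−p)·(-9) = 15p - 9
  7p - 6 = 15p - 9  ⇒  -8p = -3  ⇒  p = 3/8.
At equilibrium the entrant is indifferent across columns, so the entrant's payoff equals the payoff from Enter: (3/8)·1 + (5/8)·(-6) = -27/8.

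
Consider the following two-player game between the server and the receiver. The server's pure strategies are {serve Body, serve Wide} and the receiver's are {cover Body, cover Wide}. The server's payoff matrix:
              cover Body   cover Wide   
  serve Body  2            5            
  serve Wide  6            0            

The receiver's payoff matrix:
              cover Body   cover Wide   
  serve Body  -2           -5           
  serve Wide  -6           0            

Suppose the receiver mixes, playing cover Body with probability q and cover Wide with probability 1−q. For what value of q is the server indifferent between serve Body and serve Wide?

In a mixed equilibrium the server is indifferent between serve Body and serve Wide; this condition fixes q.
  the server's expected payoff from serve Body: q·2 + (1−q)·5 = -3q + 5
  the server's expected payoff from serve Wide: q·6 + (1−q)·0 = 6q
  -3q + 5 = 6q  ⇒  -9q = -5  ⇒  q = 5/9.

q = 5/9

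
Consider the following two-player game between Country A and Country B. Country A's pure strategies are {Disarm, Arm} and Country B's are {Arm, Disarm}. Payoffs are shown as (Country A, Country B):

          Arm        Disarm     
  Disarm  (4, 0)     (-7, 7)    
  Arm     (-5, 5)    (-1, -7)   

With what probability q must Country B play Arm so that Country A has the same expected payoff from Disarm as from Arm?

Set Country A's expected payoff from Disarm equal to that from Arm:
  Country A's payoff from Disarm: q·4 + (1−q)·(-7) = 11q - 7
  Country A's payoff from Arm: q·(-5) + (1−q)·(-1) = -4q - 1
  11q - 7 = -4q - 1  ⇒  15q = 6  ⇒  q = 2/5.

q = 2/5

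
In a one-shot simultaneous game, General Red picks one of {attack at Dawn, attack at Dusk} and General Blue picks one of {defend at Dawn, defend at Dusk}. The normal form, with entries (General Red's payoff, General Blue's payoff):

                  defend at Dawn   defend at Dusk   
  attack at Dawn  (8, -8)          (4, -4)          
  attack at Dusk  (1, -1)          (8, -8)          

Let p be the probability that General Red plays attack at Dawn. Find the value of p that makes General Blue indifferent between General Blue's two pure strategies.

p = 7/11

Set General Blue's expected payoff from defend at Dawn equal to that from defend at Dusk:
  General Blue's payoff from defend at Dawn: p·(-8) + (1−p)·(-1) = -7p - 1
  General Blue's payoff from defend at Dusk: p·(-4) + (1−p)·(-8) = 4p - 8
  -7p - 1 = 4p - 8  ⇒  -11p = -7  ⇒  p = 7/11.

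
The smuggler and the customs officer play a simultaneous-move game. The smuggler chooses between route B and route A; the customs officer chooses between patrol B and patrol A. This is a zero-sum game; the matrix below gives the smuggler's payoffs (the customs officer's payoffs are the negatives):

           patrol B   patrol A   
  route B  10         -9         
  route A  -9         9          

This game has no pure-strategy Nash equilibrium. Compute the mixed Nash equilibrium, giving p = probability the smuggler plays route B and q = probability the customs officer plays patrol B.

p = 18/37, q = 18/37

In a mixed equilibrium the customs officer is indifferent between patrol B and patrol A; this condition fixes p.
  the customs officer's payoff from patrol B: p·(-10) + (1−p)·9 = -19p + 9
  the customs officer's payoff from patrol A: p·9 + (1−p)·(-9) = 18p - 9
  -19p + 9 = 18p - 9  ⇒  -37p = -18  ⇒  p = 18/37.
Set the smuggler's expected payoff from route B equal to that from route A:
  the smuggler's payoff to route B: q·10 + (1−q)·(-9) = 19q - 9
  the smuggler's payoff to route A: q·(-9) + (1−q)·9 = -18q + 9
  19q - 9 = -18q + 9  ⇒  37q = 18  ⇒  q = 18/37.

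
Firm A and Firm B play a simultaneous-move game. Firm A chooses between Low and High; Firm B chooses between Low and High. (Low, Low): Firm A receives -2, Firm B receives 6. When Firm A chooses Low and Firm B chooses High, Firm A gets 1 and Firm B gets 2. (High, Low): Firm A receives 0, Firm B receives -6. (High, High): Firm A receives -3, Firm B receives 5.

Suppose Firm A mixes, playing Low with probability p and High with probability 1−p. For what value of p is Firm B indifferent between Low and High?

Set Firm B's expected payoff from Low equal to that from High:
  Firm B's expected payoff from Low: p·6 + (1−p)·(-6) = 12p - 6
  Firm B's expected payoff from High: p·2 + (1−p)·5 = -3p + 5
  12p - 6 = -3p + 5  ⇒  15p = 11  ⇒  p = 11/15.

p = 11/15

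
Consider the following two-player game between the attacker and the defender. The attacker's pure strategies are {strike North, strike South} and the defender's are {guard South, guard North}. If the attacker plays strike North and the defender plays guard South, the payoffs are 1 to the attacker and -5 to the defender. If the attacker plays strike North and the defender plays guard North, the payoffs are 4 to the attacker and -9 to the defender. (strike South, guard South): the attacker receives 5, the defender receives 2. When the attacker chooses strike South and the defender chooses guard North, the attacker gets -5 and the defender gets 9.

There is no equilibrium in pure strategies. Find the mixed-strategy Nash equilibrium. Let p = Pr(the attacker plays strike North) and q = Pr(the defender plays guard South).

p = 7/11, q = 9/13

The attacker's mix must leave the defender indifferent between guard South and guard North.
  the defender's payoff from guard South: p·(-5) + (1−p)·2 = -7p + 2
  the defender's payoff from guard North: p·(-9) + (1−p)·9 = -18p + 9
  -7p + 2 = -18p + 9  ⇒  11p = 7  ⇒  p = 7/11.
In a mixed equilibrium the attacker is indifferent between strike North and strike South; this condition fixes q.
  the attacker's payoff from strike North: q·1 + (1−q)·4 = -3q + 4
  the attacker's payoff from strike South: q·5 + (1−q)·(-5) = 10q - 5
  -3q + 4 = 10q - 5  ⇒  -13q = -9  ⇒  q = 9/13.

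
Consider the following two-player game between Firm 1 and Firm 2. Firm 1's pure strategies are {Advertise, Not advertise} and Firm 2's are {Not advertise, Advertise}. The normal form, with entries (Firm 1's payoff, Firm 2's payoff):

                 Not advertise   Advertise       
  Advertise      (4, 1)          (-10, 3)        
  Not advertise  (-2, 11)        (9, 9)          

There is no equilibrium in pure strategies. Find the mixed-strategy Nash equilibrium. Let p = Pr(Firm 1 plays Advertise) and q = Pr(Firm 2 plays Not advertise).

p = 1/2, q = 19/25

For Firm 2 to be willing to mix, Firm 2 must be indifferent between Not advertise and Advertise, which pins down Firm 1's mix.
  Firm 2's expected payoff from Not advertise: p·1 + (1−p)·11 = -10p + 11
  Firm 2's expected payoff from Advertise: p·3 + (1−p)·9 = -6p + 9
  -10p + 11 = -6p + 9  ⇒  -4p = -2  ⇒  p = 1/2.
Firm 2's mix must leave Firm 1 indifferent between Advertise and Not advertise.
  Firm 1's expected payoff from Advertise: q·4 + (1−q)·(-10) = 14q - 10
  Firm 1's expected payoff from Not advertise: q·(-2) + (1−q)·9 = -11q + 9
  14q - 10 = -11q + 9  ⇒  25q = 19  ⇒  q = 19/25.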